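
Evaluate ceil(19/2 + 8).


19/2 = 9.5
9.5 + 8 = 17.5
ceil(17.5) = 18

18


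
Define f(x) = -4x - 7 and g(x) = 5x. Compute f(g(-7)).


g(-7) = -35
f(-35) = 133

133


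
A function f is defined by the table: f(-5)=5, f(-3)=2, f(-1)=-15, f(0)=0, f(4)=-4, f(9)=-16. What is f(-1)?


Reading from the table at x = -1

-15


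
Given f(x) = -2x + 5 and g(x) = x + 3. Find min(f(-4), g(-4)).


f(-4) = 13
g(-4) = -1
min = -1

-1


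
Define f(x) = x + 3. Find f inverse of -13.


Solve x + 3 = -13
x = (-13 - 3) / 1 = -16

-16


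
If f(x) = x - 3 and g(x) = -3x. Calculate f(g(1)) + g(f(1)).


0


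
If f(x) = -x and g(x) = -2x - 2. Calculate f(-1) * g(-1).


f(-1) = 1
g(-1) = 0
Product = 0

0


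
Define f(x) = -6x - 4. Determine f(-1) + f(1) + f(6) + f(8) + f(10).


f(-1) = 2
f(1) = -10
f(6) = -40
f(8) = -52
f(10) = -64
Sum = -164

-164


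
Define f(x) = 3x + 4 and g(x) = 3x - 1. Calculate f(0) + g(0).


f(0) = 4
g(0) = -1
Sum = 3

3


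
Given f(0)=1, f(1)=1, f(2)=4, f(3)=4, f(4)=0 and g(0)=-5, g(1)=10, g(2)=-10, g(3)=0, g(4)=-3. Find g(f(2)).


f(2) = 4
g(4) = -3

-3


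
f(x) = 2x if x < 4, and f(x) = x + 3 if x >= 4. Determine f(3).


3 satisfies x < 4
f(3) = 6

6


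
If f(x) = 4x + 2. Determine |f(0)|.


2


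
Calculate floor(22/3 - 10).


22/3 = 7.3333
7.3333 - 10 = -2.6667
floor(-2.6667) = -3

-3


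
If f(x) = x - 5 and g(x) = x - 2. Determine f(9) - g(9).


f(9) = 4
g(9) = 7
Difference = -3

-3


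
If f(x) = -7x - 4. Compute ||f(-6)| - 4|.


f(-6) = 38
|38| = 38
|38 - 4| = 34

34


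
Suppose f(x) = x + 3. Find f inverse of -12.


-15


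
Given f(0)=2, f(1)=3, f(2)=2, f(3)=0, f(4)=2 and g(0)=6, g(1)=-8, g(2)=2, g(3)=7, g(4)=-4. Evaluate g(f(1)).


7


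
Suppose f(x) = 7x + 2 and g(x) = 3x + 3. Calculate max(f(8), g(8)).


f(8) = 58
g(8) = 27
max = 58

58


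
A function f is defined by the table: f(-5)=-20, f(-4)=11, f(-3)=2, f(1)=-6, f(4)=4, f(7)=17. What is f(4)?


Reading from the table at x = 4

4


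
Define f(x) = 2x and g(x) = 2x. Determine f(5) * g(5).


100


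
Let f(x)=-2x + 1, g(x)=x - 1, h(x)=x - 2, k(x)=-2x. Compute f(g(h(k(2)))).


15


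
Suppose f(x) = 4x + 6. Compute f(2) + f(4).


36


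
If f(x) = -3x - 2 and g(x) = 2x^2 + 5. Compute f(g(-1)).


g(-1) = 7
f(7) = -23

-23


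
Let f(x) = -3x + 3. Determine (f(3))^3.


f(3) = -6
(-6)^3 = -216

-216


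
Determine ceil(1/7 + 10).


1/7 = 0.1429
0.1429 + 10 = 10.1429
ceil(10.1429) = 11

11


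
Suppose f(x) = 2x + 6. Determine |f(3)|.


f(3) = 12
|12| = 12

12


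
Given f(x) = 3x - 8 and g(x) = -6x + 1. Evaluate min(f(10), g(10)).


f(10) = 22
g(10) = -59
min = -59

-59


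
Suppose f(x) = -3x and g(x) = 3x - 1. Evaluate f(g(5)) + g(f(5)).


-88


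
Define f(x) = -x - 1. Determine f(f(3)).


f(3) = -4
f(-4) = 3

3


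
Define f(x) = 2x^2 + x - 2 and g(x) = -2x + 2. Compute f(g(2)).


4


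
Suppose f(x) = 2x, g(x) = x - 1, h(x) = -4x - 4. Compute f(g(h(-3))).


h(-3) = 8
g(8) = 7
f(7) = 14

14


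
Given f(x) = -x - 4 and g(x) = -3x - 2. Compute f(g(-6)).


g(-6) = 16
f(16) = -20

-20


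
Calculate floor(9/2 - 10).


9/2 = 4.5
4.5 - 10 = -5.5
floor(-5.5) = -6

-6


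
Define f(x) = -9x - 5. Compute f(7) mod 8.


f(7) = -68
-68 mod 8 = 4

4


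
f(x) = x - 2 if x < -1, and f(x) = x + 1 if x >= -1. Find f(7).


8


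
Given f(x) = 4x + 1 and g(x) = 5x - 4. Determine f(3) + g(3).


f(3) = 13
g(3) = 11
Sum = 24

24


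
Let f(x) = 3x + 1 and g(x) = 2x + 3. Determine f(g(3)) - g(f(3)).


f(g(3)) = 28
g(f(3)) = 23
Difference = 5

5


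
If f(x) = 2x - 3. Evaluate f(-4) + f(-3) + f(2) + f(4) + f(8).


f(-4) = -11
f(-3) = -9
f(2) = 1
f(4) = 5
f(8) = 13
Sum = -1

-1


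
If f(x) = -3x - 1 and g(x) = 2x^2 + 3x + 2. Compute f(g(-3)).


-34


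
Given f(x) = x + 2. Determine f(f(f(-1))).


5


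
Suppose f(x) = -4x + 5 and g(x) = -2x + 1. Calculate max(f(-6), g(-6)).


f(-6) = 29
g(-6) = 13
max = 29

29


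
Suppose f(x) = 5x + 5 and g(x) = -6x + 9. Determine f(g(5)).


g(5) = -21
f(-21) = -100

-100


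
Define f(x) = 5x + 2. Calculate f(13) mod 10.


f(13) = 67
67 mod 10 = 7

7


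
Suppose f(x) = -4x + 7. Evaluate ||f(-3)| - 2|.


17


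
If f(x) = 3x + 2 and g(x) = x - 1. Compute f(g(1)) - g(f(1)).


f(g(1)) = 2
g(f(1)) = 4
Difference = -2

-2


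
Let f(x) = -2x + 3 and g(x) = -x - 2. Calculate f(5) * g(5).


f(5) = -7
g(5) = -7
Product = 49

49


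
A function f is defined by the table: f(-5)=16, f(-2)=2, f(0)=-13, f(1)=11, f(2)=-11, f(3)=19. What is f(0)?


Reading from the table at x = 0

-13


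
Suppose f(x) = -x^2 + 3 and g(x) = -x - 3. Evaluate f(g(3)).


g(3) = -6
f(-6) = (-1)*(-6)^2 + 3 = -33

-33


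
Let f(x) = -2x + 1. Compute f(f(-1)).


f(-1) = 3
f(3) = -5

-5


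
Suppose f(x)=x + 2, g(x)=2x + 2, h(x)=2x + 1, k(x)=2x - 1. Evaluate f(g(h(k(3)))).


k(3) = 5
h(5) = 11
g(11) = 24
f(24) = 26

26


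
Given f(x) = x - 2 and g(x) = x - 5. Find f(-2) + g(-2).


-11


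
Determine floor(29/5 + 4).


9


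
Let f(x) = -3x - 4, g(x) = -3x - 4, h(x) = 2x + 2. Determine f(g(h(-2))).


h(-2) = -2
g(-2) = 2
f(2) = -10

-10


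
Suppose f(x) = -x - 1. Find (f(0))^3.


f(0) = -1
(-1)^3 = -1

-1


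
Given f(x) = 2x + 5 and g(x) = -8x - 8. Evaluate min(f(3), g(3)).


f(3) = 11
g(3) = -32
min = -32

-32


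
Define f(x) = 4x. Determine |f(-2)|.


f(-2) = -8
|-8| = 8

8


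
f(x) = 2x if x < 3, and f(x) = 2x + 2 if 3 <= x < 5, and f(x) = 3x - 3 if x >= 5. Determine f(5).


5 satisfies x >= 5
f(5) = 12

12


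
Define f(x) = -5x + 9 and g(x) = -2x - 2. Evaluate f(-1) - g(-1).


f(-1) = 14
g(-1) = 0
Difference = 14

14


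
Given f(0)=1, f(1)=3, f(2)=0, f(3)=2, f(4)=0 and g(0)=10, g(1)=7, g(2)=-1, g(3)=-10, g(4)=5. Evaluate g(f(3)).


f(3) = 2
g(2) = -1

-1


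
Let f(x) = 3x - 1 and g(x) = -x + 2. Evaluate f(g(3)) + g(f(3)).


f(g(3)) = -4
g(f(3)) = -6
Sum = -10

-10


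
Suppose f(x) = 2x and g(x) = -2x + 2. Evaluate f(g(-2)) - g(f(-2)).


f(g(-2)) = 12
g(f(-2)) = 10
Difference = 2

2


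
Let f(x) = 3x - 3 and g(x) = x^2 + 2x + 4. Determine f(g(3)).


54


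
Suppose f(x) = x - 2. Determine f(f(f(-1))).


f(-1) = -3
f(-3) = -5
f(-5) = -7

-7


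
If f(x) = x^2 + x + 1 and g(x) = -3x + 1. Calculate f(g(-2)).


g(-2) = 7
f(7) = 1*(7)^2 + 1*(7) + 1 = 57

57


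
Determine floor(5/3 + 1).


2


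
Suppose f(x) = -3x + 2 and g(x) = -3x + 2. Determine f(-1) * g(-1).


f(-1) = 5
g(-1) = 5
Product = 25

25


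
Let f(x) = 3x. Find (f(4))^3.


f(4) = 12
(12)^3 = 1728

1728


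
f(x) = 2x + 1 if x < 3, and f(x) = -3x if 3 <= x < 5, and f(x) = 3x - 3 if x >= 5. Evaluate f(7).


7 satisfies x >= 5
f(7) = 18

18


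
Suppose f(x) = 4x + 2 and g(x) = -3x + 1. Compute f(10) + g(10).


f(10) = 42
g(10) = -29
Sum = 13

13


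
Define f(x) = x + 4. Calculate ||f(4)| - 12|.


f(4) = 8
|8| = 8
|8 - 12| = 4

4


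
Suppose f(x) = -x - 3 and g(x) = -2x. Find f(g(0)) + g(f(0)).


f(g(0)) = -3
g(f(0)) = 6
Sum = 3

3


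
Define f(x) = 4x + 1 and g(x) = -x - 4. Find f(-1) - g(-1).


0


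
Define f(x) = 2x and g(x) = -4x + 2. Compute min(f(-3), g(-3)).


f(-3) = -6
g(-3) = 14
min = -6

-6


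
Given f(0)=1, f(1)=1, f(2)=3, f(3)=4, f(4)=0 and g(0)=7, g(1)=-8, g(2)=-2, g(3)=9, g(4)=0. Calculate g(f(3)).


f(3) = 4
g(4) = 0

0


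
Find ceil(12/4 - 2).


12/4 = 3
3 - 2 = 1
ceil(1) = 1

1


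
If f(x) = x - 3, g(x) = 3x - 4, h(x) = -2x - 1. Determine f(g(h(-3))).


h(-3) = 5
g(5) = 11
f(11) = 8

8


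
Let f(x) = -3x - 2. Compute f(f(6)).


f(6) = -20
f(-20) = 58

58


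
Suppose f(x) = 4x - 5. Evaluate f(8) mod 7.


f(8) = 27
27 mod 7 = 6

6


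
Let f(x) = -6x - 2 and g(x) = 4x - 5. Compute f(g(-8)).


g(-8) = -37
f(-37) = 220

220


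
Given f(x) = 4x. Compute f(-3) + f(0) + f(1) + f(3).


f(-3) = -12
f(0) = 0
f(1) = 4
f(3) = 12
Sum = 4

4


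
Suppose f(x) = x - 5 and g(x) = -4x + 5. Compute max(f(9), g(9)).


f(9) = 4
g(9) = -31
max = 4

4


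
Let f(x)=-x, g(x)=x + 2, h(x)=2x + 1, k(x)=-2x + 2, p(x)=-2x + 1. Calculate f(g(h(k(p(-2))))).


13


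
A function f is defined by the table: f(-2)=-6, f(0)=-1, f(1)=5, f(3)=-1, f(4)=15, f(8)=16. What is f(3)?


Reading from the table at x = 3

-1


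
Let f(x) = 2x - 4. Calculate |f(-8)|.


f(-8) = -20
|-20| = 20

20


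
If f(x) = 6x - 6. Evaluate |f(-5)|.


36


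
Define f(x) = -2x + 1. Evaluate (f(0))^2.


1


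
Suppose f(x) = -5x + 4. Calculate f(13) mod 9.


f(13) = -61
-61 mod 9 = 2

2


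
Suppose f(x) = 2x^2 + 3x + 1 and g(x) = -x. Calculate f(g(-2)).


g(-2) = 2
f(2) = 2*(2)^2 + 3*(2) + 1 = 15

15


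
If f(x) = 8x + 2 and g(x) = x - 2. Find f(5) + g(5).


f(5) = 42
g(5) = 3
Sum = 45

45


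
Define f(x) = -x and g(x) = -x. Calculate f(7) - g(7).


f(7) = -7
g(7) = -7
Difference = 0

0


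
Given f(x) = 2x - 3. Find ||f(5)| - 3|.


f(5) = 7
|7| = 7
|7 - 3| = 4

4


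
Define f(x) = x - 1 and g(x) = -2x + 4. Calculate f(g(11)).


g(11) = -18
f(-18) = -19

-19


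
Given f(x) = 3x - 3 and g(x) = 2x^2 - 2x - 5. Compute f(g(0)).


g(0) = -5
f(-5) = -18

-18


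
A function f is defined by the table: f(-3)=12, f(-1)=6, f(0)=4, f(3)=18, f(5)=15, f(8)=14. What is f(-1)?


Reading from the table at x = -1

6


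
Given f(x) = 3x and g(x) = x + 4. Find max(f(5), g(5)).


15


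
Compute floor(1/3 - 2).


1/3 = 0.3333
0.3333 - 2 = -1.6667
floor(-1.6667) = -2

-2


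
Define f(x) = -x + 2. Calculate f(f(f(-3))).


f(-3) = 5
f(5) = -3
f(-3) = 5

5


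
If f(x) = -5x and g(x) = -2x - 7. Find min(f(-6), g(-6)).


f(-6) = 30
g(-6) = 5
min = 5

5


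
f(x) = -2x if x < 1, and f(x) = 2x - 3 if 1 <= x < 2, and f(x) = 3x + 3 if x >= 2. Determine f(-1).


2


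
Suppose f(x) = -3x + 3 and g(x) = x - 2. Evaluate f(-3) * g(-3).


f(-3) = 12
g(-3) = -5
Product = -60

-60


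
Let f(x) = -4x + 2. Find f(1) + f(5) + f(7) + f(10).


f(1) = -2
f(5) = -18
f(7) = -26
f(10) = -38
Sum = -84

-84


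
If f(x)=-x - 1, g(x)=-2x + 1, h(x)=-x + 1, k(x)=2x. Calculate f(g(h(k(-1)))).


k(-1) = -2
h(-2) = 3
g(3) = -5
f(-5) = 4

4


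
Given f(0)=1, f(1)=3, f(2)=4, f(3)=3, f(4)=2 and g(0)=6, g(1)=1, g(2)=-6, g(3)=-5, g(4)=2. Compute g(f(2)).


f(2) = 4
g(4) = 2

2


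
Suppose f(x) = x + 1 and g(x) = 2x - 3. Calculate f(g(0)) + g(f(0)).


f(g(0)) = -2
g(f(0)) = -1
Sum = -3

-3


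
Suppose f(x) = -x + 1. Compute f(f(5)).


f(5) = -4
f(-4) = 5

5


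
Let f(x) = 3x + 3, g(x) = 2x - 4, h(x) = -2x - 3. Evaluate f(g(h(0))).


h(0) = -3
g(-3) = -10
f(-10) = -27

-27


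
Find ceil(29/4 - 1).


29/4 = 7.25
7.25 - 1 = 6.25
ceil(6.25) = 7

7


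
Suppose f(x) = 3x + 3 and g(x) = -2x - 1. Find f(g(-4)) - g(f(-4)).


f(g(-4)) = 24
g(f(-4)) = 17
Difference = 7

7


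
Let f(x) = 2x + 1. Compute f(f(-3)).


f(-3) = -5
f(-5) = -9

-9


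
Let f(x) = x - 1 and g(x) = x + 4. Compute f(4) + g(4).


f(4) = 3
g(4) = 8
Sum = 11

11


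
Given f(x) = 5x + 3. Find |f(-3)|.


f(-3) = -12
|-12| = 12

12


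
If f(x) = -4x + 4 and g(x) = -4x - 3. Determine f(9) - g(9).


f(9) = -32
g(9) = -39
Difference = 7

7


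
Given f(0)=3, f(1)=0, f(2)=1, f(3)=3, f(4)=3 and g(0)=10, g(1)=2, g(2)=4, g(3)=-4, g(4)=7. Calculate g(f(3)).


f(3) = 3
g(3) = -4

-4


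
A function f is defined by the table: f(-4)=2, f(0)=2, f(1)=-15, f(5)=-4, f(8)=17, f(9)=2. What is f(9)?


Reading from the table at x = 9

2


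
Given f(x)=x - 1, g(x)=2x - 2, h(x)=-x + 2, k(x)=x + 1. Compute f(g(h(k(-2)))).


k(-2) = -1
h(-1) = 3
g(3) = 4
f(4) = 3

3


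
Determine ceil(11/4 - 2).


11/4 = 2.75
2.75 - 2 = 0.75
ceil(0.75) = 1

1


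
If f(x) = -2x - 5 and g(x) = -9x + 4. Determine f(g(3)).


g(3) = -23
f(-23) = 41

41


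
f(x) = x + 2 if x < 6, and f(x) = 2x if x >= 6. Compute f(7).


7 satisfies x >= 6
f(7) = 14

14


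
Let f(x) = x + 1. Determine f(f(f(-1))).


f(-1) = 0
f(0) = 1
f(1) = 2

2


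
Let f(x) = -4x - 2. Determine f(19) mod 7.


f(19) = -78
-78 mod 7 = 6

6


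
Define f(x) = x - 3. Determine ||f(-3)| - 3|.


3


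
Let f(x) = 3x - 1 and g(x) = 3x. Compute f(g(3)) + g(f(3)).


f(g(3)) = 26
g(f(3)) = 24
Sum = 50

50


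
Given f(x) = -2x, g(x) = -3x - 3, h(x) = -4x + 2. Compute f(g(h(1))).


h(1) = -2
g(-2) = 3
f(3) = -6

-6


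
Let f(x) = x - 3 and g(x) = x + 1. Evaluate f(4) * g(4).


f(4) = 1
g(4) = 5
Product = 5

5


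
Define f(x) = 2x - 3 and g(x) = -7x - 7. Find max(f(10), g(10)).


f(10) = 17
g(10) = -77
max = 17

17


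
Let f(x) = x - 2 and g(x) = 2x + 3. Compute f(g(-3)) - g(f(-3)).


2


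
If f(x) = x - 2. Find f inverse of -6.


Solve x - 2 = -6
x = (-6 + 2) / 1 = -4

-4


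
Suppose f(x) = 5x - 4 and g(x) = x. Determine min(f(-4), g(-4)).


-24


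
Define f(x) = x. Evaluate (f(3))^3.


f(3) = 3
(3)^3 = 27

27


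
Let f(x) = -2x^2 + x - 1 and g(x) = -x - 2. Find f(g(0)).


g(0) = -2
f(-2) = (-2)*(-2)^2 + 1*(-2) - 1 = -11

-11


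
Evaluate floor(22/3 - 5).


2


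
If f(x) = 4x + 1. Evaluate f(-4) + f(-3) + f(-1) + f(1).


f(-4) = -15
f(-3) = -11
f(-1) = -3
f(1) = 5
Sum = -24

-24


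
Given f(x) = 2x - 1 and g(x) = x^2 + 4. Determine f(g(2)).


g(2) = 8
f(8) = 15

15


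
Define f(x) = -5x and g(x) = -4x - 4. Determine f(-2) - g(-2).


f(-2) = 10
g(-2) = 4
Difference = 6

6


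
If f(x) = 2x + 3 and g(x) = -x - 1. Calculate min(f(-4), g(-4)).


f(-4) = -5
g(-4) = 3
min = -5

-5


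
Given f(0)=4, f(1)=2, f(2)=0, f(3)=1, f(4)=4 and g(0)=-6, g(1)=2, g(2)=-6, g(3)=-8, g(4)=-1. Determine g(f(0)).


f(0) = 4
g(4) = -1

-1


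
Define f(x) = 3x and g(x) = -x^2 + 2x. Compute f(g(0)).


g(0) = 0
f(0) = 0

0


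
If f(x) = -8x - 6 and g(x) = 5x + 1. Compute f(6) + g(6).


f(6) = -54
g(6) = 31
Sum = -23

-23


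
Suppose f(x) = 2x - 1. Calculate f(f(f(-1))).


-15


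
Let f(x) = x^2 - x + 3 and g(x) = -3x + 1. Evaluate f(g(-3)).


g(-3) = 10
f(10) = 1*(10)^2 - 1*(10) + 3 = 93

93


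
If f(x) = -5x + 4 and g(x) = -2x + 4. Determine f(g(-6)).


-76


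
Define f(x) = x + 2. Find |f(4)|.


f(4) = 6
|6| = 6

6


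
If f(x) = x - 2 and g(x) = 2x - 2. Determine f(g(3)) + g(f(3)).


f(g(3)) = 2
g(f(3)) = 0
Sum = 2

2


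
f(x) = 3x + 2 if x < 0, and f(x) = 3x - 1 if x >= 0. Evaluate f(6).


6 satisfies x >= 0
f(6) = 17

17


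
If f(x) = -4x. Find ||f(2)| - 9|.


f(2) = -8
|-8| = 8
|8 - 9| = 1

1


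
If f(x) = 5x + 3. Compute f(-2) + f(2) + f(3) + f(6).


f(-2) = -7
f(2) = 13
f(3) = 18
f(6) = 33
Sum = 57

57


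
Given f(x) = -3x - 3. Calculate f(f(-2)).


f(-2) = 3
f(3) = -12

-12


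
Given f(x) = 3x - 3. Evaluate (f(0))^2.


f(0) = -3
(-3)^2 = 9

9


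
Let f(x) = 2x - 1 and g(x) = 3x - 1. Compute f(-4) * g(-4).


f(-4) = -9
g(-4) = -13
Product = 117

117


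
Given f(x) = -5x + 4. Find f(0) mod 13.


4


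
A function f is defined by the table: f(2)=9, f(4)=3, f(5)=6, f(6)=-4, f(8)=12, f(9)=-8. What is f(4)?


Reading from the table at x = 4

3


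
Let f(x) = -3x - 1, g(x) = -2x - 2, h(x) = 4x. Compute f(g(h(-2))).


h(-2) = -8
g(-8) = 14
f(14) = -43

-43


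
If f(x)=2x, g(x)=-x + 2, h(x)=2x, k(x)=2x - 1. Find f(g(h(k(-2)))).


k(-2) = -5
h(-5) = -10
g(-10) = 12
f(12) = 24

24


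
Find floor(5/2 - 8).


-6


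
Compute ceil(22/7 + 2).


22/7 = 3.1429
3.1429 + 2 = 5.1429
ceil(5.1429) = 6

6


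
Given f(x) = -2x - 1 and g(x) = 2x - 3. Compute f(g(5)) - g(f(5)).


f(g(5)) = -15
g(f(5)) = -25
Difference = 10

10


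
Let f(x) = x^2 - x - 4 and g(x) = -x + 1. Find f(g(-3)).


g(-3) = 4
f(4) = 1*(4)^2 - 1*(4) - 4 = 8

8


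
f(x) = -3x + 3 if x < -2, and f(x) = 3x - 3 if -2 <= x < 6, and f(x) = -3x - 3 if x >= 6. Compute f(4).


4 satisfies -2 <= x < 6
f(4) = 9

9


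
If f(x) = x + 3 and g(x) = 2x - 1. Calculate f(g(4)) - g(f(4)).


f(g(4)) = 10
g(f(4)) = 13
Difference = -3

-3


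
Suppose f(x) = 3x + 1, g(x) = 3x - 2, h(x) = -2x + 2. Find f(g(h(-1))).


h(-1) = 4
g(4) = 10
f(10) = 31

31


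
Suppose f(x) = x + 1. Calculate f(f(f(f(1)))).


f(1) = 2
f(2) = 3
f(3) = 4
f(4) = 5

5


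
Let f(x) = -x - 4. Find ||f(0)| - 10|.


f(0) = -4
|-4| = 4
|4 - 10| = 6

6


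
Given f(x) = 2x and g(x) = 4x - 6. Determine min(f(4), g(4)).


f(4) = 8
g(4) = 10
min = 8

8


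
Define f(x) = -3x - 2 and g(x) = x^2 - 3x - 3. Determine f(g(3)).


g(3) = -3
f(-3) = 7

7


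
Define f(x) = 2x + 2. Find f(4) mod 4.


2


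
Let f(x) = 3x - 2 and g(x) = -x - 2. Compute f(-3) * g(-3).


-11


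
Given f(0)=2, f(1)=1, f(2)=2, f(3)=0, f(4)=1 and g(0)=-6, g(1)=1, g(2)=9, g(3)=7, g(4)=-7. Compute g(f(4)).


1


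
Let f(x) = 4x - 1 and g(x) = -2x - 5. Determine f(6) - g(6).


f(6) = 23
g(6) = -17
Difference = 40

40


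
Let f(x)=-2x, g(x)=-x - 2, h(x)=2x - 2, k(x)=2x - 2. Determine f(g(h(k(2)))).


8


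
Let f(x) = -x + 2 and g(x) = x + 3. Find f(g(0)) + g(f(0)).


f(g(0)) = -1
g(f(0)) = 5
Sum = 4

4


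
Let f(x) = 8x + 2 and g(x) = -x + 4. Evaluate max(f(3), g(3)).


f(3) = 26
g(3) = 1
max = 26

26


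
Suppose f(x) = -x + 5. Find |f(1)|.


f(1) = 4
|4| = 4

4


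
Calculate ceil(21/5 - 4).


21/5 = 4.2
4.2 - 4 = 0.2
ceil(0.2) = 1

1


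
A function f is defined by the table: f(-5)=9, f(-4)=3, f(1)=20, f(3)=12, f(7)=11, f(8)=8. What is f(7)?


Reading from the table at x = 7

11


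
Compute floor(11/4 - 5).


11/4 = 2.75
2.75 - 5 = -2.25
floor(-2.25) = -3

-3


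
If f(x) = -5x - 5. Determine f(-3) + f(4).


f(-3) = 10
f(4) = -25
Sum = -15

-15


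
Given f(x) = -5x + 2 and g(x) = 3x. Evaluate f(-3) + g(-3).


f(-3) = 17
g(-3) = -9
Sum = 8

8


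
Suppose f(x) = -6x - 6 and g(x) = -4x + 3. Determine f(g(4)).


g(4) = -13
f(-13) = 72

72


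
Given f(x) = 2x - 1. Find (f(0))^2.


1


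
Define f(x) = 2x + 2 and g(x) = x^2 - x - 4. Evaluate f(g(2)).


g(2) = -2
f(-2) = -2

-2


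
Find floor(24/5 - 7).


24/5 = 4.8
4.8 - 7 = -2.2
floor(-2.2) = -3

-3


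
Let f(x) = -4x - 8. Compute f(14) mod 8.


f(14) = -64
-64 mod 8 = 0

0


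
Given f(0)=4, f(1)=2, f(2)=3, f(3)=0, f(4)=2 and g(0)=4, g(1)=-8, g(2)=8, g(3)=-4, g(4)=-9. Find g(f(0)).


f(0) = 4
g(4) = -9

-9


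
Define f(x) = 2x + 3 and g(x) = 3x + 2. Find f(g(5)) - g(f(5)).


-4


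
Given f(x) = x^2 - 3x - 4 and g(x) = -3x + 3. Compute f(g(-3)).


g(-3) = 12
f(12) = 1*(12)^2 - 3*(12) - 4 = 104

104


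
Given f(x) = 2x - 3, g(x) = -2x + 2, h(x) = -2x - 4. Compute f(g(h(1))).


h(1) = -6
g(-6) = 14
f(14) = 25

25


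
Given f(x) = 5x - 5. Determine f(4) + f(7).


f(4) = 15
f(7) = 30
Sum = 45

45


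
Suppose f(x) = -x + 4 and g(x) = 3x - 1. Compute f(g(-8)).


29


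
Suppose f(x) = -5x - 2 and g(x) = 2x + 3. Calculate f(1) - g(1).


f(1) = -7
g(1) = 5
Difference = -12

-12


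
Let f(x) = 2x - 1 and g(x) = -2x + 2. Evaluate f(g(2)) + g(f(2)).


f(g(2)) = -5
g(f(2)) = -4
Sum = -9

-9


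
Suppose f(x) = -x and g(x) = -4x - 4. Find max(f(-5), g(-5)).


16


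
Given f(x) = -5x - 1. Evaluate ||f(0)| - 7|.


f(0) = -1
|-1| = 1
|1 - 7| = 6

6


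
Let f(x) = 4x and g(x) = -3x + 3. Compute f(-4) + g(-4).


f(-4) = -16
g(-4) = 15
Sum = -1

-1


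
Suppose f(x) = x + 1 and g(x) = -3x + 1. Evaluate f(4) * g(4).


f(4) = 5
g(4) = -11
Product = -55

-55


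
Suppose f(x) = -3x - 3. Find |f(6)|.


21


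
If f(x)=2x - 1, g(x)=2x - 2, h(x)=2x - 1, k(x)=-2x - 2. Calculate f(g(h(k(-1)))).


k(-1) = 0
h(0) = -1
g(-1) = -4
f(-4) = -9

-9


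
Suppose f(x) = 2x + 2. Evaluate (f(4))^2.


f(4) = 10
(10)^2 = 100

100


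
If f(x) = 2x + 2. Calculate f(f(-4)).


f(-4) = -6
f(-6) = -10

-10


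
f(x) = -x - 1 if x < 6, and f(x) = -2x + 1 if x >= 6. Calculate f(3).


3 satisfies x < 6
f(3) = -4

-4


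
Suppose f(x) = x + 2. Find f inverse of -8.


Solve x + 2 = -8
x = (-8 - 2) / 1 = -10

-10


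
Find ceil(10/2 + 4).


10/2 = 5
5 + 4 = 9
ceil(9) = 9

9


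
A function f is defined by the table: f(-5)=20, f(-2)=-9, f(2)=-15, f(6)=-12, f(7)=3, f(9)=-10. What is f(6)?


Reading from the table at x = 6

-12


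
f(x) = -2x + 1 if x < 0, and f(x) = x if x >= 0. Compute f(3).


3


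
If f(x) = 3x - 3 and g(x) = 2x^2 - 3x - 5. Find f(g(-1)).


g(-1) = 0
f(0) = -3

-3


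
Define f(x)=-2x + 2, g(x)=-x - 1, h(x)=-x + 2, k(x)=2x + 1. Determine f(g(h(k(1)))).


2


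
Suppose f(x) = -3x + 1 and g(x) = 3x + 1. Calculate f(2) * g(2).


f(2) = -5
g(2) = 7
Product = -35

-35


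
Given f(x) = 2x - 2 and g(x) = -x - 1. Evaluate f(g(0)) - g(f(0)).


f(g(0)) = -4
g(f(0)) = 1
Difference = -5

-5


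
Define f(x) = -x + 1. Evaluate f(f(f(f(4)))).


f(4) = -3
f(-3) = 4
f(4) = -3
f(-3) = 4

4


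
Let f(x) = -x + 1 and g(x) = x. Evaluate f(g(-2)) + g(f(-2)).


f(g(-2)) = 3
g(f(-2)) = 3
Sum = 6

6


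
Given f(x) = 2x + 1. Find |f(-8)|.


15


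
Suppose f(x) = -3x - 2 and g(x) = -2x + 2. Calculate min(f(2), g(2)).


f(2) = -8
g(2) = -2
min = -8

-8


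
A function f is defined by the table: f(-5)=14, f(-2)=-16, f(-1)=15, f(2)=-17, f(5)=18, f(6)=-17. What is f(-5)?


Reading from the table at x = -5

14


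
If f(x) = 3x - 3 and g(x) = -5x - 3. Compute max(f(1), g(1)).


f(1) = 0
g(1) = -8
max = 0

0


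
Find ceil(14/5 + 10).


14/5 = 2.8
2.8 + 10 = 12.8
ceil(12.8) = 13

13


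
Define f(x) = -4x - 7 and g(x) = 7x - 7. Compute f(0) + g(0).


f(0) = -7
g(0) = -7
Sum = -14

-14


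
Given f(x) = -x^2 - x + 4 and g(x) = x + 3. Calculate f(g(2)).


-26


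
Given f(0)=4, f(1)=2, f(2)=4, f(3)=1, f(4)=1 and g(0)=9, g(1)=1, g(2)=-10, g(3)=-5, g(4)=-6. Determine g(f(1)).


f(1) = 2
g(2) = -10

-10


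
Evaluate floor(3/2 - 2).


3/2 = 1.5
1.5 - 2 = -0.5
floor(-0.5) = -1

-1


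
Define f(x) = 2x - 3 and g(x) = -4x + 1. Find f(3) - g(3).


f(3) = 3
g(3) = -11
Difference = 14

14


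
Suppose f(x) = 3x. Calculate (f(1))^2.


f(1) = 3
(3)^2 = 9

9


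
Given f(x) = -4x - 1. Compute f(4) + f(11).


f(4) = -17
f(11) = -45
Sum = -62

-62


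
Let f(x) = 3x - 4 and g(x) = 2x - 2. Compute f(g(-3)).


-28


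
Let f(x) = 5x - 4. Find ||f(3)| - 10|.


f(3) = 11
|11| = 11
|11 - 10| = 1

1


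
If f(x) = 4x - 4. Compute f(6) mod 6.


f(6) = 20
20 mod 6 = 2

2


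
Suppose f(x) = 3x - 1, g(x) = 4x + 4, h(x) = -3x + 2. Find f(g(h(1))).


h(1) = -1
g(-1) = 0
f(0) = -1

-1


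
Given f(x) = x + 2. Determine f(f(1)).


f(1) = 3
f(3) = 5

5


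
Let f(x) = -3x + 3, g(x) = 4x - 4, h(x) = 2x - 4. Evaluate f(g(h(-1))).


h(-1) = -6
g(-6) = -28
f(-28) = 87

87


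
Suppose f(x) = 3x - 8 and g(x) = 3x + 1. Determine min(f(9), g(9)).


f(9) = 19
g(9) = 28
min = 19

19


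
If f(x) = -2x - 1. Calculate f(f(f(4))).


f(4) = -9
f(-9) = 17
f(17) = -35

-35


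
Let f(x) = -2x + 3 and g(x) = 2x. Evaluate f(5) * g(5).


f(5) = -7
g(5) = 10
Product = -70

-70


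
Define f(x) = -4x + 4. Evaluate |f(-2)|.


f(-2) = 12
|12| = 12

12


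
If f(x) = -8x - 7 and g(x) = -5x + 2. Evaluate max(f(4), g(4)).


f(4) = -39
g(4) = -18
max = -18

-18


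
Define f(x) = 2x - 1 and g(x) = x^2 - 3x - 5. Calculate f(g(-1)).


g(-1) = -1
f(-1) = -3

-3


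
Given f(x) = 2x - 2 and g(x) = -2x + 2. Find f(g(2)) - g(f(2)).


f(g(2)) = -6
g(f(2)) = -2
Difference = -4

-4


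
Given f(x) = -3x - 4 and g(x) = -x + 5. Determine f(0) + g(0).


f(0) = -4
g(0) = 5
Sum = 1

1


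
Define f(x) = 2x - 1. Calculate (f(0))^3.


f(0) = -1
(-1)^3 = -1

-1


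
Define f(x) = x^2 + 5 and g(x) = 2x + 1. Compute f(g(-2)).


g(-2) = -3
f(-3) = 1*(-3)^2 + 5 = 14

14


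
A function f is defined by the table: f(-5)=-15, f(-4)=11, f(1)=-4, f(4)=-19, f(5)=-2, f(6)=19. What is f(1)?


Reading from the table at x = 1

-4


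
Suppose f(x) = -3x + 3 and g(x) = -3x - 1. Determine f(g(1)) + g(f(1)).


f(g(1)) = 15
g(f(1)) = -1
Sum = 14

14


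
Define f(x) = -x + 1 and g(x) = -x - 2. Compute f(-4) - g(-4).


f(-4) = 5
g(-4) = 2
Difference = 3

3


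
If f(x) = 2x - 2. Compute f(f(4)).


f(4) = 6
f(6) = 10

10


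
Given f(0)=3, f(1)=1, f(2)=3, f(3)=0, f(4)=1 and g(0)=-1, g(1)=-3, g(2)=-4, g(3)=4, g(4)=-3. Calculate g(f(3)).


f(3) = 0
g(0) = -1

-1


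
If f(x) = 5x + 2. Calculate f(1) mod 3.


f(1) = 7
7 mod 3 = 1

1


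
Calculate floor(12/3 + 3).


12/3 = 4
4 + 3 = 7
floor(7) = 7

7


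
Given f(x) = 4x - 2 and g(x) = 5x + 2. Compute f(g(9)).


g(9) = 47
f(47) = 186

186


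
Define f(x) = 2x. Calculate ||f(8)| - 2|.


f(8) = 16
|16| = 16
|16 - 2| = 14

14


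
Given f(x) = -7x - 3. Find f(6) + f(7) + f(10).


f(6) = -45
f(7) = -52
f(10) = -73
Sum = -170

-170


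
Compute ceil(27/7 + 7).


27/7 = 3.8571
3.8571 + 7 = 10.8571
ceil(10.8571) = 11

11


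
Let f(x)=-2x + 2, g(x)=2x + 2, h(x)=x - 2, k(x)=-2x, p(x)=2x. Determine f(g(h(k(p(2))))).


p(2) = 4
k(4) = -8
h(-8) = -10
g(-10) = -18
f(-18) = 38

38


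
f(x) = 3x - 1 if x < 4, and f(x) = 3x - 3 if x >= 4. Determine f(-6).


-6 satisfies x < 4
f(-6) = -19

-19


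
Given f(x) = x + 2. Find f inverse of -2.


Solve x + 2 = -2
x = (-2 - 2) / 1 = -4

-4


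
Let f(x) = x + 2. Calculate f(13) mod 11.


f(13) = 15
15 mod 11 = 4

4


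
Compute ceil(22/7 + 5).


22/7 = 3.1429
3.1429 + 5 = 8.1429
ceil(8.1429) = 9

9


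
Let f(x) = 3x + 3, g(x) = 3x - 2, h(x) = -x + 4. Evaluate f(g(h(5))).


h(5) = -1
g(-1) = -5
f(-5) = -12

-12


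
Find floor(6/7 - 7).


-7


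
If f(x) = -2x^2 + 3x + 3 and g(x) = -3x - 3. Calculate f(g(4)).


g(4) = -15
f(-15) = (-2)*(-15)^2 + 3*(-15) + 3 = -492

-492


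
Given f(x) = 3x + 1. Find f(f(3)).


31


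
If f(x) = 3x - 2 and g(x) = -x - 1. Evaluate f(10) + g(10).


f(10) = 28
g(10) = -11
Sum = 17

17


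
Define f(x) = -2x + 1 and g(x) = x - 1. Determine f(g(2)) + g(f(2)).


f(g(2)) = -1
g(f(2)) = -4
Sum = -5

-5


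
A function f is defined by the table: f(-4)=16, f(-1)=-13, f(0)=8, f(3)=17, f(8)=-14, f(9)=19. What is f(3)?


Reading from the table at x = 3

17


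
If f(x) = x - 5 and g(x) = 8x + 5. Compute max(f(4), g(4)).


f(4) = -1
g(4) = 37
max = 37

37


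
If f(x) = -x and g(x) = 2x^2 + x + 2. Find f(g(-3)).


g(-3) = 17
f(17) = -17

-17


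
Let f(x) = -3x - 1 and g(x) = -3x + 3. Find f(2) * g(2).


f(2) = -7
g(2) = -3
Product = 21

21


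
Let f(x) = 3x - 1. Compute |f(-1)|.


f(-1) = -4
|-4| = 4

4


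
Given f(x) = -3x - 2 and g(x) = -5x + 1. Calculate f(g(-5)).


g(-5) = 26
f(26) = -80

-80


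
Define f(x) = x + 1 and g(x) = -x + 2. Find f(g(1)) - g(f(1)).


f(g(1)) = 2
g(f(1)) = 0
Difference = 2

2


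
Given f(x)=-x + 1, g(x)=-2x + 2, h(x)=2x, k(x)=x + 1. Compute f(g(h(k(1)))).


k(1) = 2
h(2) = 4
g(4) = -6
f(-6) = 7

7


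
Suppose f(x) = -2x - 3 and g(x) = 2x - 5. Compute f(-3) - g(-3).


f(-3) = 3
g(-3) = -11
Difference = 14

14


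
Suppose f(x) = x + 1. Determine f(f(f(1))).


f(1) = 2
f(2) = 3
f(3) = 4

4


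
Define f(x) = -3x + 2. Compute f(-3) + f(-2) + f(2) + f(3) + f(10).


-20


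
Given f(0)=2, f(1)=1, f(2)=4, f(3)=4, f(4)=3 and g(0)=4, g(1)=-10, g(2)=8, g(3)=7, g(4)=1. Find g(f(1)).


f(1) = 1
g(1) = -10

-10


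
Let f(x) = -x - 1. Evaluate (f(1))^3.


f(1) = -2
(-2)^3 = -8

-8


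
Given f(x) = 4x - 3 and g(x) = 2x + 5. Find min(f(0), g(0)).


f(0) = -3
g(0) = 5
min = -3

-3


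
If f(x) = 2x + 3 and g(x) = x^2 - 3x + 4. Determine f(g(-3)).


47


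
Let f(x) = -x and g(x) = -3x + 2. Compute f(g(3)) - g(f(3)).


-4


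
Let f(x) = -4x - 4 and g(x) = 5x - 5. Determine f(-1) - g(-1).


f(-1) = 0
g(-1) = -10
Difference = 10

10


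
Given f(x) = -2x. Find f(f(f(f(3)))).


f(3) = -6
f(-6) = 12
f(12) = -24
f(-24) = 48

48


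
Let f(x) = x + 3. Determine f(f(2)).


8


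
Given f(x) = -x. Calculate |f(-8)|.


f(-8) = 8
|8| = 8

8


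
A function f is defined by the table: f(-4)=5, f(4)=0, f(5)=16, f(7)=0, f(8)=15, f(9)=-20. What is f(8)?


Reading from the table at x = 8

15


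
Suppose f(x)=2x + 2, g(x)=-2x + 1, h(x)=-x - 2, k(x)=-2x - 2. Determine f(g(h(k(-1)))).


k(-1) = 0
h(0) = -2
g(-2) = 5
f(5) = 12

12


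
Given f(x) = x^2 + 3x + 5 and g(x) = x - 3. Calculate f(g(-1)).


9


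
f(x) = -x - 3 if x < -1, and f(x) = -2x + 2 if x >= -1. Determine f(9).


9 satisfies x >= -1
f(9) = -16

-16


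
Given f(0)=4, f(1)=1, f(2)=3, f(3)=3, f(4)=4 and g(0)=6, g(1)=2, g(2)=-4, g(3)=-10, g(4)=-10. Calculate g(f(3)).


f(3) = 3
g(3) = -10

-10


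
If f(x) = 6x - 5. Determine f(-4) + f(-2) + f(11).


f(-4) = -29
f(-2) = -17
f(11) = 61
Sum = 15

15


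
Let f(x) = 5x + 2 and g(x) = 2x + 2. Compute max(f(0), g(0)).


f(0) = 2
g(0) = 2
max = 2

2


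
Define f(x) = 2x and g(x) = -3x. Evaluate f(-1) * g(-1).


f(-1) = -2
g(-1) = 3
Product = -6

-6


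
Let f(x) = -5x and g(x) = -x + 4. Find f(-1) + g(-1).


f(-1) = 5
g(-1) = 5
Sum = 10

10


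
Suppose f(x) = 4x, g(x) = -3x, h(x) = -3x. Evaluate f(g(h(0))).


h(0) = 0
g(0) = 0
f(0) = 0

0


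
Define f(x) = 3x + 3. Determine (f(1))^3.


f(1) = 6
(6)^3 = 216

216


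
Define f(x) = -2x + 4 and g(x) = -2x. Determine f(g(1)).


g(1) = -2
f(-2) = 8

8


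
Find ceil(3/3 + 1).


2


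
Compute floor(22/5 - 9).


22/5 = 4.4
4.4 - 9 = -4.6
floor(-4.6) = -5

-5


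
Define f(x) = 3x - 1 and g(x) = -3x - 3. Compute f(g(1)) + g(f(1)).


f(g(1)) = -19
g(f(1)) = -9
Sum = -28

-28


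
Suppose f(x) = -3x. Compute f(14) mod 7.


f(14) = -42
-42 mod 7 = 0

0


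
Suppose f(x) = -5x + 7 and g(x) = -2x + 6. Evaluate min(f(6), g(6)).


f(6) = -23
g(6) = -6
min = -23

-23


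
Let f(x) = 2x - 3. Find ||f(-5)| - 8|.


5


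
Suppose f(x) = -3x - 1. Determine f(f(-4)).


f(-4) = 11
f(11) = -34

-34


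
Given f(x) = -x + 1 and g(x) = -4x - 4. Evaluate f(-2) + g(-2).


f(-2) = 3
g(-2) = 4
Sum = 7

7


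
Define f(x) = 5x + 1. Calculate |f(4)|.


f(4) = 21
|21| = 21

21


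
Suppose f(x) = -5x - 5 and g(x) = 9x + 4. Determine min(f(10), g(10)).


f(10) = -55
g(10) = 94
min = -55

-55


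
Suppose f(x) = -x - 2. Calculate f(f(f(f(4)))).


4


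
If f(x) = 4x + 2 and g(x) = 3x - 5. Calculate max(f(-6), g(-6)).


f(-6) = -22
g(-6) = -23
max = -22

-22


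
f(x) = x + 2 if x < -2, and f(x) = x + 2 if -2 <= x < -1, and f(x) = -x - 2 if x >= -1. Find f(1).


1 satisfies x >= -1
f(1) = -3

-3


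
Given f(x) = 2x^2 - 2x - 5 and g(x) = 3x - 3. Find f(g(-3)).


g(-3) = -12
f(-12) = 2*(-12)^2 - 2*(-12) - 5 = 307

307


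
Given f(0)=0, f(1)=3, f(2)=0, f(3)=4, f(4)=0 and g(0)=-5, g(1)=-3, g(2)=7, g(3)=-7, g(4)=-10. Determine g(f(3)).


-10


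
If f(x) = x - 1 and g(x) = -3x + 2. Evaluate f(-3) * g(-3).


f(-3) = -4
g(-3) = 11
Product = -44

-44


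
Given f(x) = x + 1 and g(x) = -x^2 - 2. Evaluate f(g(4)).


g(4) = -18
f(-18) = -17

-17


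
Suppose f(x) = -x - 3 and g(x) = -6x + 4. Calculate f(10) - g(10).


f(10) = -13
g(10) = -56
Difference = 43

43


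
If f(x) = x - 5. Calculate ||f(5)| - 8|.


f(5) = 0
|0| = 0
|0 - 8| = 8

8


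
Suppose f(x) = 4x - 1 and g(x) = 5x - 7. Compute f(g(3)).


31


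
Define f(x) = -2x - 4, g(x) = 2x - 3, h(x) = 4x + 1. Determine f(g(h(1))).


h(1) = 5
g(5) = 7
f(7) = -18

-18


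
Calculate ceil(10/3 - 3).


10/3 = 3.3333
3.3333 - 3 = 0.3333
ceil(0.3333) = 1

1


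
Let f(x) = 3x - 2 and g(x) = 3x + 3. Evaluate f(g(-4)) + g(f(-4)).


f(g(-4)) = -29
g(f(-4)) = -39
Sum = -68

-68


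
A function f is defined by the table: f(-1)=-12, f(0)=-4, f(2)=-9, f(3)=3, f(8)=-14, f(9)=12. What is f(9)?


Reading from the table at x = 9

12


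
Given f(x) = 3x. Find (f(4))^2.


144


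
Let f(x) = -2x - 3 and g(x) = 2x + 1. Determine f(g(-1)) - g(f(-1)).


f(g(-1)) = -1
g(f(-1)) = -1
Difference = 0

0


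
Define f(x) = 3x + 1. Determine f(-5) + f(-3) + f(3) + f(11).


f(-5) = -14
f(-3) = -8
f(3) = 10
f(11) = 34
Sum = 22

22


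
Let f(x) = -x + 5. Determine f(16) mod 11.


f(16) = -11
-11 mod 11 = 0

0


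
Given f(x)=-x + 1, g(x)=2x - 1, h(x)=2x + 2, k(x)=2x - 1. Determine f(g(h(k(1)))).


k(1) = 1
h(1) = 4
g(4) = 7
f(7) = -6

-6


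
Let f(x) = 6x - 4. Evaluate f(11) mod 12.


f(11) = 62
62 mod 12 = 2

2


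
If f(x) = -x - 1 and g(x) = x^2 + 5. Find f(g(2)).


g(2) = 9
f(9) = -10

-10


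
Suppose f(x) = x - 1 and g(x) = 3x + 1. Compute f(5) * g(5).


64


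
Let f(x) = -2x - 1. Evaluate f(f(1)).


f(1) = -3
f(-3) = 5

5


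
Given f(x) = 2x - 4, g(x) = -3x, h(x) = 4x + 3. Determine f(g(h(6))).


h(6) = 27
g(27) = -81
f(-81) = -166

-166


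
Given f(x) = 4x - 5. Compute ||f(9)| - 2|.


f(9) = 31
|31| = 31
|31 - 2| = 29

29


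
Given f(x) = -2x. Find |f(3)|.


f(3) = -6
|-6| = 6

6


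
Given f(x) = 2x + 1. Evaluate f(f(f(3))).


f(3) = 7
f(7) = 15
f(15) = 31

31


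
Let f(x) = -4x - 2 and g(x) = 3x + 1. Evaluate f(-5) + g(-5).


4


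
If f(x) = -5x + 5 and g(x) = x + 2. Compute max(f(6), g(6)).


8


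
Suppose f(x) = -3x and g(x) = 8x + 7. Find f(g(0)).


g(0) = 7
f(7) = -21

-21


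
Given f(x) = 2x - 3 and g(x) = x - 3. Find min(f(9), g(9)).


f(9) = 15
g(9) = 6
min = 6

6


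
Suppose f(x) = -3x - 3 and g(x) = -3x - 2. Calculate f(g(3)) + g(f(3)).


f(g(3)) = 30
g(f(3)) = 34
Sum = 64

64


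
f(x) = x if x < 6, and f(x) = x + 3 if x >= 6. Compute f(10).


10 satisfies x >= 6
f(10) = 13

13


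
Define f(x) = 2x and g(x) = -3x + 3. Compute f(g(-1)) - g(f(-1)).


f(g(-1)) = 12
g(f(-1)) = 9
Difference = 3

3


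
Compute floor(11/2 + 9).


11/2 = 5.5
5.5 + 9 = 14.5
floor(14.5) = 14

14


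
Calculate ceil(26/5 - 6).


26/5 = 5.2
5.2 - 6 = -0.8
ceil(-0.8) = 0

0


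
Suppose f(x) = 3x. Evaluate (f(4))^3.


f(4) = 12
(12)^3 = 1728

1728


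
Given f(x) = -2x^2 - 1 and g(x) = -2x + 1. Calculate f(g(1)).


g(1) = -1
f(-1) = (-2)*(-1)^2 - 1 = -3

-3


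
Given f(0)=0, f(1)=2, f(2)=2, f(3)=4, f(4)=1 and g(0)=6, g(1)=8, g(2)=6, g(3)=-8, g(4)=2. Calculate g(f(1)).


6


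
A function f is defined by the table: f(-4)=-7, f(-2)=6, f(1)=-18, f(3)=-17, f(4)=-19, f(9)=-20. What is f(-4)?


Reading from the table at x = -4

-7


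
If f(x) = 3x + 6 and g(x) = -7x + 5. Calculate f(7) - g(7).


71


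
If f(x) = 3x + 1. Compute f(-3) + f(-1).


f(-3) = -8
f(-1) = -2
Sum = -10

-10


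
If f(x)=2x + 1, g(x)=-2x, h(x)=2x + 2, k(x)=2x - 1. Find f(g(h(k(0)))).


1


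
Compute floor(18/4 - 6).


-2


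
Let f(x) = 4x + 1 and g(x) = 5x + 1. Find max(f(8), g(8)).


f(8) = 33
g(8) = 41
max = 41

41


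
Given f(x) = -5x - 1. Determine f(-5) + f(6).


f(-5) = 24
f(6) = -31
Sum = -7

-7


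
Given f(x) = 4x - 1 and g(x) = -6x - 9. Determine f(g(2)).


g(2) = -21
f(-21) = -85

-85


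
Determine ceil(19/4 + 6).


19/4 = 4.75
4.75 + 6 = 10.75
ceil(10.75) = 11

11


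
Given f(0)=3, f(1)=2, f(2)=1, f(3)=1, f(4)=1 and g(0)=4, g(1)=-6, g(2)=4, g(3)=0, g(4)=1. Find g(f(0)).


f(0) = 3
g(3) = 0

0


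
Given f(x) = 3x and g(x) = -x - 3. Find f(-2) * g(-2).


f(-2) = -6
g(-2) = -1
Product = 6

6


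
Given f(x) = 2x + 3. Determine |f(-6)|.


f(-6) = -9
|-9| = 9

9


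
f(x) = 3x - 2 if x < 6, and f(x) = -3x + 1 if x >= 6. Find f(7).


7 satisfies x >= 6
f(7) = -20

-20


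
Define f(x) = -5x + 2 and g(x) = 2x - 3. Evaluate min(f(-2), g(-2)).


f(-2) = 12
g(-2) = -7
min = -7

-7


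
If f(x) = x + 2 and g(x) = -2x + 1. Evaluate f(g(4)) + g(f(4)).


f(g(4)) = -5
g(f(4)) = -11
Sum = -16

-16


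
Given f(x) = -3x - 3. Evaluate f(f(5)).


f(5) = -18
f(-18) = 51

51


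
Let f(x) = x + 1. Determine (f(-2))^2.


f(-2) = -1
(-1)^2 = 1

1


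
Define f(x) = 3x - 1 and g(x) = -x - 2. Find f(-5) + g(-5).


f(-5) = -16
g(-5) = 3
Sum = -13

-13


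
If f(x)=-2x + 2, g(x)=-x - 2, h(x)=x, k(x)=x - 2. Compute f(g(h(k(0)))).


k(0) = -2
h(-2) = -2
g(-2) = 0
f(0) = 2

2


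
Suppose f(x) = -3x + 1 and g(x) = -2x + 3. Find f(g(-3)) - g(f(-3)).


-9


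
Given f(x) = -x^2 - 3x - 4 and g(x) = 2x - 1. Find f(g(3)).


-44


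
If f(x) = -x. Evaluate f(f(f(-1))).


f(-1) = 1
f(1) = -1
f(-1) = 1

1


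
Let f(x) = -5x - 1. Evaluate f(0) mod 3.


2


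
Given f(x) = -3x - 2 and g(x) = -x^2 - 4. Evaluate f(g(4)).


g(4) = -20
f(-20) = 58

58


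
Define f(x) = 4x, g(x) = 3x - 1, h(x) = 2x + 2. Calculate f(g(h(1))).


h(1) = 4
g(4) = 11
f(11) = 44

44


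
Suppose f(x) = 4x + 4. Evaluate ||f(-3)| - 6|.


f(-3) = -8
|-8| = 8
|8 - 6| = 2

2


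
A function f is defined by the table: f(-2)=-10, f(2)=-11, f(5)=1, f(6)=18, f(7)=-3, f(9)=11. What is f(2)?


Reading from the table at x = 2

-11


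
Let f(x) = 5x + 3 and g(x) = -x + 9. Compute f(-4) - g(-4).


f(-4) = -17
g(-4) = 13
Difference = -30

-30


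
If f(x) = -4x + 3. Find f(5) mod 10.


3


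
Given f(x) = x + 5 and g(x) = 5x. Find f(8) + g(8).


f(8) = 13
g(8) = 40
Sum = 53

53


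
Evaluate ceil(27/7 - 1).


27/7 = 3.8571
3.8571 - 1 = 2.8571
ceil(2.8571) = 3

3


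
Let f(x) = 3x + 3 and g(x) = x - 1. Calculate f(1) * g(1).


f(1) = 6
g(1) = 0
Product = 0

0


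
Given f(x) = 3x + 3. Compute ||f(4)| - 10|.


f(4) = 15
|15| = 15
|15 - 10| = 5

5


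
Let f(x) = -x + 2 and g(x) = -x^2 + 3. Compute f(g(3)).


g(3) = -6
f(-6) = 8

8


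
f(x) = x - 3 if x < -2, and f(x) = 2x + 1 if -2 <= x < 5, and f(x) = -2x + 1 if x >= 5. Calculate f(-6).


-6 satisfies x < -2
f(-6) = -9

-9


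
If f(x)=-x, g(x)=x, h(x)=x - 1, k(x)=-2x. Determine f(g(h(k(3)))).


k(3) = -6
h(-6) = -7
g(-7) = -7
f(-7) = 7

7


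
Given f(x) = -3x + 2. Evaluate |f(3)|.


f(3) = -7
|-7| = 7

7


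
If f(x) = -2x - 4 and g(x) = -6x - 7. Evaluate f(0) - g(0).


f(0) = -4
g(0) = -7
Difference = 3

3
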